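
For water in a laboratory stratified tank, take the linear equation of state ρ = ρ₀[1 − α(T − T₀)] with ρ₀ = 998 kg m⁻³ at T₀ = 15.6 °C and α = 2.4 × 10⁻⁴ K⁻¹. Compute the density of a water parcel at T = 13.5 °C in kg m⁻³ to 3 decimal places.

T − T₀ = -2.1 K.
Bracket = 1 − α·(-2.1) = 1 + (5.04 × 10⁻⁴) = 1.0005040.
ρ = 998 × 1.0005040 = 998.503 kg m⁻³.

998.503 kg m⁻³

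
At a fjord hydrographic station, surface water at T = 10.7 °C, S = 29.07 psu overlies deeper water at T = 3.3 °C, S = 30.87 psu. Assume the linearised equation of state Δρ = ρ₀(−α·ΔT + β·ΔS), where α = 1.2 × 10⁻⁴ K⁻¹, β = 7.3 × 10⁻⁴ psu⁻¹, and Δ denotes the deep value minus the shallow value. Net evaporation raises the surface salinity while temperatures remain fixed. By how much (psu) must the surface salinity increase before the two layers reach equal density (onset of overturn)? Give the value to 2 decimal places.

Neutral buoyancy requires −α(T_deep − T_surf) + β(S_deep − S_surf′) = 0.
S_surf′ = S_deep − (α/β)·ΔT = 30.87 − (1.2 × 10⁻⁴/7.3 × 10⁻⁴)·(-7.4) = 32.0864 psu.
Increase required: 32.0864 − 29.07 = 3.0164 psu.

3.02 psu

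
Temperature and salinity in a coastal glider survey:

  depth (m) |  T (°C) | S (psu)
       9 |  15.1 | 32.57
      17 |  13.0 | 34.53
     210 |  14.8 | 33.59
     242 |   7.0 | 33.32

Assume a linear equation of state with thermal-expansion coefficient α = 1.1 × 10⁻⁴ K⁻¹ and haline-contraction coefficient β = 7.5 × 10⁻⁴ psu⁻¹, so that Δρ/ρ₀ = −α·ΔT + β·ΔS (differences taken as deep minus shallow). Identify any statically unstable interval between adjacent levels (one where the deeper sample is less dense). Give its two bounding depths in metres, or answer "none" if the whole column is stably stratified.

17–210 m

Evaluate Δρ/ρ₀ = −αΔT + βΔS across each adjacent pair:
  9–17 m: −αΔT+βΔS = −(1.1 × 10⁻⁴)(-2.1)+(7.5 × 10⁻⁴)(+1.96) = 1.7 × 10⁻³ → stable
  17–210 m: −αΔT+βΔS = −(1.1 × 10⁻⁴)(+1.8)+(7.5 × 10⁻⁴)(-0.94) = -9.0 × 10⁻⁴ → UNSTABLE
  210–242 m: −αΔT+βΔS = −(1.1 × 10⁻⁴)(-7.8)+(7.5 × 10⁻⁴)(-0.27) = 6.6 × 10⁻⁴ → stable
The 17–210 m interval has Δρ < 0: lighter water underlies denser water.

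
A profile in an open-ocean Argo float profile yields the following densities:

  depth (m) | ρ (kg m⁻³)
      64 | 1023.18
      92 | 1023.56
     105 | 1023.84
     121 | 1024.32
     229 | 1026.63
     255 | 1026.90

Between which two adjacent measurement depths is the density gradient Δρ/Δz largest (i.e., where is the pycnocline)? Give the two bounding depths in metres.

Compute the density gradient over each adjacent pair:
  64–92 m: Δρ/Δz = 0.38/28 = 0.014 kg m⁻⁴
  92–105 m: Δρ/Δz = 0.28/13 = 0.022 kg m⁻⁴
  105–121 m: Δρ/Δz = 0.48/16 = 0.030 kg m⁻⁴
  121–229 m: Δρ/Δz = 2.31/108 = 0.021 kg m⁻⁴
  229–255 m: Δρ/Δz = 0.27/26 = 0.010 kg m⁻⁴
The largest gradient is in the 105–121 m interval — the pycnocline.

105–121 m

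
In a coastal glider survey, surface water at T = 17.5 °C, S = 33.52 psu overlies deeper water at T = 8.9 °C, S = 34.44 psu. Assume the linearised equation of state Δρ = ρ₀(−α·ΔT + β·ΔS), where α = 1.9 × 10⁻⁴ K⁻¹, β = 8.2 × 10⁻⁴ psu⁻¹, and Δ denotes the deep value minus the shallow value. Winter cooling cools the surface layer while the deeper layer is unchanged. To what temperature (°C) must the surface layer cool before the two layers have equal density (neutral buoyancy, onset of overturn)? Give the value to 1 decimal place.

4.9 °C

Neutral buoyancy requires Δρ = 0, i.e. −α(T_deep − T_surf′) + β(S_deep − S_surf) = 0.
T_surf′ = T_deep − (β/α)·ΔS = 8.9 − (8.2 × 10⁻⁴/1.9 × 10⁻⁴)·(+0.92) = 4.929 °C.
Cooling required: 17.5 − (4.929) = 12.571 °C.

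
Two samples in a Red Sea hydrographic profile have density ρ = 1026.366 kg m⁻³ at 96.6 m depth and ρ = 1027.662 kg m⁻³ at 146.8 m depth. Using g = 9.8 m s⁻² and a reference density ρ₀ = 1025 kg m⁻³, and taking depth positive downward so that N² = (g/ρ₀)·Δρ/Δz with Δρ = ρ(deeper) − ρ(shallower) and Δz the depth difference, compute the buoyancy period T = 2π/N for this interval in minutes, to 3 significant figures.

6.67 min

Δρ = 1027.662 − 1026.366 = 1.296 kg m⁻³ over Δz = 146.8 − 96.6 = 50.2 m.
N² = (9.8/1025) × (1.296/50.2) = 2.4683 × 10⁻⁴ s⁻².
N = √(2.4683 × 10⁻⁴) = 0.015711 rad s⁻¹, so T = 2π/N = 399.92 s = 6.6653 min ≈ 6.67 min.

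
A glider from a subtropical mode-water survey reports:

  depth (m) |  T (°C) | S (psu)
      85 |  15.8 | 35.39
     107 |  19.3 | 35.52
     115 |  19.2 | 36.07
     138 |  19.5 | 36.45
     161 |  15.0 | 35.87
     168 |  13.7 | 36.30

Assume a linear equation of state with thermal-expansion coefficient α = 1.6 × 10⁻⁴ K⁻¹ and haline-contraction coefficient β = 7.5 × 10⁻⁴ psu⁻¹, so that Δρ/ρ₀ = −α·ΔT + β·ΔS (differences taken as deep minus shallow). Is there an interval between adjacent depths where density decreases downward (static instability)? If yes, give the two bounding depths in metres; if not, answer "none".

85–107 m

Evaluate Δρ/ρ₀ = −αΔT + βΔS across each adjacent pair:
  85–107 m: −αΔT+βΔS = −(1.6 × 10⁻⁴)(+3.5)+(7.5 × 10⁻⁴)(+0.13) = -4.6 × 10⁻⁴ → UNSTABLE
  107–115 m: −αΔT+βΔS = −(1.6 × 10⁻⁴)(-0.1)+(7.5 × 10⁻⁴)(+0.55) = 4.3 × 10⁻⁴ → stable
  115–138 m: −αΔT+βΔS = −(1.6 × 10⁻⁴)(+0.3)+(7.5 × 10⁻⁴)(+0.38) = 2.4 × 10⁻⁴ → stable
  138–161 m: −αΔT+βΔS = −(1.6 × 10⁻⁴)(-4.5)+(7.5 × 10⁻⁴)(-0.58) = 2.9 × 10⁻⁴ → stable
  161–168 m: −αΔT+βΔS = −(1.6 × 10⁻⁴)(-1.3)+(7.5 × 10⁻⁴)(+0.43) = 5.3 × 10⁻⁴ → stable
The 85–107 m interval has Δρ < 0: lighter water underlies denser water.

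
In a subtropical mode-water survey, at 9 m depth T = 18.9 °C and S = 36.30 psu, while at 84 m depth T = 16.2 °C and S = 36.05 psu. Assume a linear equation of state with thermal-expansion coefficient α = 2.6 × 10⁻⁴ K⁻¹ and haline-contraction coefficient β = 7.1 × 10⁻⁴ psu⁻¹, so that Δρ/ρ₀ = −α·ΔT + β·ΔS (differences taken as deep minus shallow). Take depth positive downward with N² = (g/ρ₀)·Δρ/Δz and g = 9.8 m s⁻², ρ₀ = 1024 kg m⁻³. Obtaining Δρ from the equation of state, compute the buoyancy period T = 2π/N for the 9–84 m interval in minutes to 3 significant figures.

12.6 min

ΔT = -2.7 K, ΔS = -0.25 psu (deep − shallow).
Δρ/ρ₀ = −αΔT + βΔS = 7.02 × 10⁻⁴ − 1.775 × 10⁻⁴ = 5.245 × 10⁻⁴, so Δρ ≈ 0.5371 kg m⁻³.
N² = (g/ρ₀)·Δρ/Δz = g·(Δρ/ρ₀)/Δz = 9.8 × 5.245 × 10⁻⁴ / 75 = 6.8535 × 10⁻⁵ s⁻².
N = √(6.8535 × 10⁻⁵) = 8.2786 × 10⁻³ rad s⁻¹ → T = 2π/N = 758.97 s = 12.649 min ≈ 12.6 min.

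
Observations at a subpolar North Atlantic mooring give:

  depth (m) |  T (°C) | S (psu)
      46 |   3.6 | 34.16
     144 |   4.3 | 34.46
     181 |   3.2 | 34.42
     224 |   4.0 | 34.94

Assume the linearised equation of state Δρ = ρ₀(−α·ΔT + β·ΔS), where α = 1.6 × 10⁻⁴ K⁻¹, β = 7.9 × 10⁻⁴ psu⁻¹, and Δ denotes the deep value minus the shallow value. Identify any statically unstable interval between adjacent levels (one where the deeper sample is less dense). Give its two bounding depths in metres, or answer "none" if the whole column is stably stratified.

Evaluate Δρ/ρ₀ = −αΔT + βΔS across each adjacent pair:
  46–144 m: −αΔT+βΔS = −(1.6 × 10⁻⁴)(+0.7)+(7.9 × 10⁻⁴)(+0.30) = 1.3 × 10⁻⁴ → stable
  144–181 m: −αΔT+βΔS = −(1.6 × 10⁻⁴)(-1.1)+(7.9 × 10⁻⁴)(-0.04) = 1.4 × 10⁻⁴ → stable
  181–224 m: −αΔT+βΔS = −(1.6 × 10⁻⁴)(+0.8)+(7.9 × 10⁻⁴)(+0.52) = 2.8 × 10⁻⁴ → stable
Every interval has Δρ > 0: the column is stably stratified throughout.

none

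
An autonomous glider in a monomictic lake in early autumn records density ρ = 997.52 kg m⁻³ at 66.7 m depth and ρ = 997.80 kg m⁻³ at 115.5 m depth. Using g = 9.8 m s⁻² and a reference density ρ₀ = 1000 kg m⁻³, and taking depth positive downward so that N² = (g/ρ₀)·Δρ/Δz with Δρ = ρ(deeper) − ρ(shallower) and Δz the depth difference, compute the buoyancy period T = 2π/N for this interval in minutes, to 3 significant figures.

14.0 min

Δρ = 997.80 − 997.52 = 0.28 kg m⁻³ over Δz = 115.5 − 66.7 = 48.8 m.
N² = (9.8/1000) × (0.28/48.8) = 5.6230 × 10⁻⁵ s⁻².
N = √(5.6230 × 10⁻⁵) = 7.4987 × 10⁻³ rad s⁻¹, so T = 2π/N = 837.90 s = 13.965 min ≈ 14.0 min.
A positive N² confirms static stability across the interval.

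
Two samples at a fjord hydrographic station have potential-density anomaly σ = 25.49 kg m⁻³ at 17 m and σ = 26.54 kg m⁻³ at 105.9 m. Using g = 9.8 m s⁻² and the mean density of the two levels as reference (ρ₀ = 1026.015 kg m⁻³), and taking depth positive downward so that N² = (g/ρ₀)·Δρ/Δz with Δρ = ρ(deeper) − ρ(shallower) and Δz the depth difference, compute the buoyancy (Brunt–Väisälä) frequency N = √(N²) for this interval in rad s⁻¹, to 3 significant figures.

0.0106 rad s⁻¹

Δρ = 1026.54 − 1025.49 = 1.05 kg m⁻³ over Δz = 105.9 − 17 = 88.9 m.
N² = (9.8/1026.015) × (1.05/88.9) = 1.1281 × 10⁻⁴ s⁻².
N = √(1.1281 × 10⁻⁴) = 0.010621 rad s⁻¹ ≈ 0.0106 rad s⁻¹.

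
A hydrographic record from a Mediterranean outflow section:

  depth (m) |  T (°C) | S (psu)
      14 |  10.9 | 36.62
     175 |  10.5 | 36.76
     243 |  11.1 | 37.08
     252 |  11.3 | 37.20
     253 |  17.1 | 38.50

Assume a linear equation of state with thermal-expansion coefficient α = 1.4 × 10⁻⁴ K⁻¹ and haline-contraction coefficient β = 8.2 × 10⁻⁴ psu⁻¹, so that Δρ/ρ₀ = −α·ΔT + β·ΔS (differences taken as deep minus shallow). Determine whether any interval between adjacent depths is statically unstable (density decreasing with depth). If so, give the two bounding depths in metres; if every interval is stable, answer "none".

none

Evaluate Δρ/ρ₀ = −αΔT + βΔS across each adjacent pair:
  14–175 m: −αΔT+βΔS = −(1.4 × 10⁻⁴)(-0.4)+(8.2 × 10⁻⁴)(+0.14) = 1.7 × 10⁻⁴ → stable
  175–243 m: −αΔT+βΔS = −(1.4 × 10⁻⁴)(+0.6)+(8.2 × 10⁻⁴)(+0.32) = 1.8 × 10⁻⁴ → stable
  243–252 m: −αΔT+βΔS = −(1.4 × 10⁻⁴)(+0.2)+(8.2 × 10⁻⁴)(+0.12) = 7.0 × 10⁻⁵ → stable
  252–253 m: −αΔT+βΔS = −(1.4 × 10⁻⁴)(+5.8)+(8.2 × 10⁻⁴)(+1.30) = 2.5 × 10⁻⁴ → stable
Every interval has Δρ > 0: the column is stably stratified throughout.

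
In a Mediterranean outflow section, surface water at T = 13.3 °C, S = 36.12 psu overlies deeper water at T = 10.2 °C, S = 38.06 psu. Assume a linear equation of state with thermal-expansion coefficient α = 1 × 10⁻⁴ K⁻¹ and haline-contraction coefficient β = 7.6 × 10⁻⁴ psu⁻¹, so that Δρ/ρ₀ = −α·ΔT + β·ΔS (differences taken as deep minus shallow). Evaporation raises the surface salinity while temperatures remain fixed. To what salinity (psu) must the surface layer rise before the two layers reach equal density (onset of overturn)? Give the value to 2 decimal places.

Neutral buoyancy requires −α(T_deep − T_surf) + β(S_deep − S_surf′) = 0.
S_surf′ = S_deep − (α/β)·ΔT = 38.06 − (1 × 10⁻⁴/7.6 × 10⁻⁴)·(-3.1) = 38.4679 psu.
Increase required: 38.4679 − 36.12 = 2.3479 psu.

38.47 psu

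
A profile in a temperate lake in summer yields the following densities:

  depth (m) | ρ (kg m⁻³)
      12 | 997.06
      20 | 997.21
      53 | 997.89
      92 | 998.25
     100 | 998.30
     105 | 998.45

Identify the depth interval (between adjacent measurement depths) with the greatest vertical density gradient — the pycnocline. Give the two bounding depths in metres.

Compute the density gradient over each adjacent pair:
  12–20 m: Δρ/Δz = 0.15/8 = 0.019 kg m⁻⁴
  20–53 m: Δρ/Δz = 0.68/33 = 0.021 kg m⁻⁴
  53–92 m: Δρ/Δz = 0.36/39 = 9.2 × 10⁻³ kg m⁻⁴
  92–100 m: Δρ/Δz = 0.05/8 = 6.3 × 10⁻³ kg m⁻⁴
  100–105 m: Δρ/Δz = 0.15/5 = 0.030 kg m⁻⁴
The largest gradient is in the 100–105 m interval — the pycnocline.

100–105 m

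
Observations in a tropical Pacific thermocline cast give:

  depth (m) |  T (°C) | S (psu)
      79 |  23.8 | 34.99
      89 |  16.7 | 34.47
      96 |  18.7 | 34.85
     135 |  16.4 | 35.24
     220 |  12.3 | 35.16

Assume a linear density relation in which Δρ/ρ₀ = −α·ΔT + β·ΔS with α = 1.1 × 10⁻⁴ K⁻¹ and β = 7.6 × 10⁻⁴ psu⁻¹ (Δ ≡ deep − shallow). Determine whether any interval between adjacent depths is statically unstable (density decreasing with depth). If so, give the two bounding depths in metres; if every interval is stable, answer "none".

none

Evaluate Δρ/ρ₀ = −αΔT + βΔS across each adjacent pair:
  79–89 m: −αΔT+βΔS = −(1.1 × 10⁻⁴)(-7.1)+(7.6 × 10⁻⁴)(-0.52) = 3.9 × 10⁻⁴ → stable
  89–96 m: −αΔT+βΔS = −(1.1 × 10⁻⁴)(+2.0)+(7.6 × 10⁻⁴)(+0.38) = 6.9 × 10⁻⁵ → stable
  96–135 m: −αΔT+βΔS = −(1.1 × 10⁻⁴)(-2.3)+(7.6 × 10⁻⁴)(+0.39) = 5.5 × 10⁻⁴ → stable
  135–220 m: −αΔT+βΔS = −(1.1 × 10⁻⁴)(-4.1)+(7.6 × 10⁻⁴)(-0.08) = 3.9 × 10⁻⁴ → stable
Every interval has Δρ > 0: the column is stably stratified throughout.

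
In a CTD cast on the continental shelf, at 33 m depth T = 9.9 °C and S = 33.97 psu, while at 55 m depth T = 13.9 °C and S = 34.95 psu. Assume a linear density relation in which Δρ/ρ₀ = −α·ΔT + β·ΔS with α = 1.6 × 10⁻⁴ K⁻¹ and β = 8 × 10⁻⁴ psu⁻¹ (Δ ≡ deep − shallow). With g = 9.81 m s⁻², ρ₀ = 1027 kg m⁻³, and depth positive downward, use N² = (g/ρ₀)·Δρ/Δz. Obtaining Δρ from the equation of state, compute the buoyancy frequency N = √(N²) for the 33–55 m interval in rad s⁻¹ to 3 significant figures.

8.01 × 10⁻³ rad s⁻¹

ΔT = +4.0 K, ΔS = +0.98 psu (deep − shallow).
Δρ/ρ₀ = −αΔT + βΔS = -6.40 × 10⁻⁴ + 7.84 × 10⁻⁴ = 1.44 × 10⁻⁴, so Δρ ≈ 0.1479 kg m⁻³.
N² = (g/ρ₀)·Δρ/Δz = g·(Δρ/ρ₀)/Δz = 9.81 × 1.44 × 10⁻⁴ / 22 = 6.4211 × 10⁻⁵ s⁻².
N = √(6.4211 × 10⁻⁵) = 8.0132 × 10⁻³ rad s⁻¹ ≈ 8.01 × 10⁻³ rad s⁻¹.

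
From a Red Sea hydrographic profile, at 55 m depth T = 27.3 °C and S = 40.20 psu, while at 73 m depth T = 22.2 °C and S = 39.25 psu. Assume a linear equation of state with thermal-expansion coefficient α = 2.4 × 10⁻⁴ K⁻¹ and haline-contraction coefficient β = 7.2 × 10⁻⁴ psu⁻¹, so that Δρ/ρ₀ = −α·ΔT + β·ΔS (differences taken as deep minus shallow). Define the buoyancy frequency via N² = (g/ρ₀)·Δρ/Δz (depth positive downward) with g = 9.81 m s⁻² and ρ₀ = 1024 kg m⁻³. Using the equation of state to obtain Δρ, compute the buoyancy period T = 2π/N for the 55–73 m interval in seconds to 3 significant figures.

366 s

ΔT = -5.1 K, ΔS = -0.95 psu (deep − shallow).
Δρ/ρ₀ = −αΔT + βΔS = 1.224 × 10⁻³ − 6.84 × 10⁻⁴ = 5.40 × 10⁻⁴, so Δρ ≈ 0.5530 kg m⁻³.
N² = (g/ρ₀)·Δρ/Δz = g·(Δρ/ρ₀)/Δz = 9.81 × 5.40 × 10⁻⁴ / 18 = 2.9430 × 10⁻⁴ s⁻².
N = √(2.9430 × 10⁻⁴) = 0.017155 rad s⁻¹ → T = 2π/N = 366.26 s ≈ 366 s.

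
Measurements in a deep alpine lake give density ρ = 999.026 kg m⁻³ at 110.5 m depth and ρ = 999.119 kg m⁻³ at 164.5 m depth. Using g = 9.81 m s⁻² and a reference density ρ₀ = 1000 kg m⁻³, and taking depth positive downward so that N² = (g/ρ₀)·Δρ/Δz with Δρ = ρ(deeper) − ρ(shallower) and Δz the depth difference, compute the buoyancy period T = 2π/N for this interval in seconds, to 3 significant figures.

Δρ = 999.119 − 999.026 = 0.093 kg m⁻³ over Δz = 164.5 − 110.5 = 54 m.
N² = (9.81/1000) × (0.093/54) = 1.6895 × 10⁻⁵ s⁻².
N = √(1.6895 × 10⁻⁵) = 4.1104 × 10⁻³ rad s⁻¹, so T = 2π/N = 1.5286 × 10³ s ≈ 1.53 × 10³ s.

1.53 × 10³ s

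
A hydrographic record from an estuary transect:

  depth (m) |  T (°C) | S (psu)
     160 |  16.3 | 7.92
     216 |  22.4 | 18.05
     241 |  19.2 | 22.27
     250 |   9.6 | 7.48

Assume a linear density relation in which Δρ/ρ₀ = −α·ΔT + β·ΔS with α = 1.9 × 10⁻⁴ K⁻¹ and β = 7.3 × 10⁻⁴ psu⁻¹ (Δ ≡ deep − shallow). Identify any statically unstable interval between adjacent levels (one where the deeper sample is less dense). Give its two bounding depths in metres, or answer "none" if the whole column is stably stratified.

Evaluate Δρ/ρ₀ = −αΔT + βΔS across each adjacent pair:
  160–216 m: −αΔT+βΔS = −(1.9 × 10⁻⁴)(+6.1)+(7.3 × 10⁻⁴)(+10.13) = 6.2 × 10⁻³ → stable
  216–241 m: −αΔT+βΔS = −(1.9 × 10⁻⁴)(-3.2)+(7.3 × 10⁻⁴)(+4.22) = 3.7 × 10⁻³ → stable
  241–250 m: −αΔT+βΔS = −(1.9 × 10⁻⁴)(-9.6)+(7.3 × 10⁻⁴)(-14.79) = -9.0 × 10⁻³ → UNSTABLE
The 241–250 m interval has Δρ < 0: lighter water underlies denser water.

241–250 m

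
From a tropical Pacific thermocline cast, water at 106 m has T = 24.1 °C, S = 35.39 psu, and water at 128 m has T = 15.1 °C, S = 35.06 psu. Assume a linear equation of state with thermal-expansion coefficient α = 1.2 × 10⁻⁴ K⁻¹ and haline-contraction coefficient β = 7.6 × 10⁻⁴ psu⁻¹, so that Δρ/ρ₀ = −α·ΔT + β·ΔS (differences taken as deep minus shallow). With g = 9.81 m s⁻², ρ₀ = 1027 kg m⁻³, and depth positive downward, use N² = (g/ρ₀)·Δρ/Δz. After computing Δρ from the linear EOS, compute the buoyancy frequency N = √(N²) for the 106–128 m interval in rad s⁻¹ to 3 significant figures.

0.0192 rad s⁻¹

ΔT = -9.0 K, ΔS = -0.33 psu (deep − shallow).
Δρ/ρ₀ = −αΔT + βΔS = 1.08 × 10⁻³ − 2.508 × 10⁻⁴ = 8.292 × 10⁻⁴, so Δρ ≈ 0.8516 kg m⁻³.
N² = (g/ρ₀)·Δρ/Δz = g·(Δρ/ρ₀)/Δz = 9.81 × 8.292 × 10⁻⁴ / 22 = 3.6975 × 10⁻⁴ s⁻².
N = √(3.6975 × 10⁻⁴) = 0.019229 rad s⁻¹ ≈ 0.0192 rad s⁻¹.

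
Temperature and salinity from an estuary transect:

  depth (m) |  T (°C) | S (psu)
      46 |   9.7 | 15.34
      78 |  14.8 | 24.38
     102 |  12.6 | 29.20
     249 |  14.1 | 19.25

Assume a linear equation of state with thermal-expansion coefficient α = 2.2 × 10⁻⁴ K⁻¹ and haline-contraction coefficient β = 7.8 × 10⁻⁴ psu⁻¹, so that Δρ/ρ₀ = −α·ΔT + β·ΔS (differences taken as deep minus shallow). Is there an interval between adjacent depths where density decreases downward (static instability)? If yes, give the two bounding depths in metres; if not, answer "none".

102–249 m

Evaluate Δρ/ρ₀ = −αΔT + βΔS across each adjacent pair:
  46–78 m: −αΔT+βΔS = −(2.2 × 10⁻⁴)(+5.1)+(7.8 × 10⁻⁴)(+9.04) = 5.9 × 10⁻³ → stable
  78–102 m: −αΔT+βΔS = −(2.2 × 10⁻⁴)(-2.2)+(7.8 × 10⁻⁴)(+4.82) = 4.2 × 10⁻³ → stable
  102–249 m: −αΔT+βΔS = −(2.2 × 10⁻⁴)(+1.5)+(7.8 × 10⁻⁴)(-9.95) = -8.1 × 10⁻³ → UNSTABLE
The 102–249 m interval has Δρ < 0: lighter water underlies denser water.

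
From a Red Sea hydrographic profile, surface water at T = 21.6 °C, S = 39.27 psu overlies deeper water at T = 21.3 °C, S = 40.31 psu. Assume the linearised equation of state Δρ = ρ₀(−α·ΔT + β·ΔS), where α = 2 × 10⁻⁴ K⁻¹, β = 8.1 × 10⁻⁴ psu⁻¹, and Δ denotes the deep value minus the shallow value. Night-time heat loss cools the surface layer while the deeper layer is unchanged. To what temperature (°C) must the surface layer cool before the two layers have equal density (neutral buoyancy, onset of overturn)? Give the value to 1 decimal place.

17.1 °C

Neutral buoyancy requires Δρ = 0, i.e. −α(T_deep − T_surf′) + β(S_deep − S_surf) = 0.
T_surf′ = T_deep − (β/α)·ΔS = 21.3 − (8.1 × 10⁻⁴/2 × 10⁻⁴)·(+1.04) = 17.088 °C.
Cooling required: 21.6 − (17.088) = 4.512 °C.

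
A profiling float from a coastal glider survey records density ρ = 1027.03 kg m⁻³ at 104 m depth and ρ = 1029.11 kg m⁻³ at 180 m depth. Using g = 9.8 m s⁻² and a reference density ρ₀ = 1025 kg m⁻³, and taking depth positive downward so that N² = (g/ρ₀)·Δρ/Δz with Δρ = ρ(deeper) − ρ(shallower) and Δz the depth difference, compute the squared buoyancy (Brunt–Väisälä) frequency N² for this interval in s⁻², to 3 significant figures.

2.62 × 10⁻⁴ s⁻²

Δρ = 1029.11 − 1027.03 = 2.08 kg m⁻³ over Δz = 180 − 104 = 76 m.
N² = (9.8/1025) × (2.08/76) = 2.6167 × 10⁻⁴ s⁻² ≈ 2.62 × 10⁻⁴ s⁻².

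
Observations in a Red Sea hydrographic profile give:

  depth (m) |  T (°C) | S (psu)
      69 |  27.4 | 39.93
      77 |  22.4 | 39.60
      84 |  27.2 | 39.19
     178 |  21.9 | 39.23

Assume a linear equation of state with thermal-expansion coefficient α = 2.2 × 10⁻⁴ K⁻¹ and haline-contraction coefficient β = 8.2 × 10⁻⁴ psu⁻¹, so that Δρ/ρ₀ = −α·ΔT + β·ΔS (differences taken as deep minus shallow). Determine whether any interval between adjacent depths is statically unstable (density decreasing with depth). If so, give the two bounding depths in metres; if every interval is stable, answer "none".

77–84 m

Evaluate Δρ/ρ₀ = −αΔT + βΔS across each adjacent pair:
  69–77 m: −αΔT+βΔS = −(2.2 × 10⁻⁴)(-5.0)+(8.2 × 10⁻⁴)(-0.33) = 8.3 × 10⁻⁴ → stable
  77–84 m: −αΔT+βΔS = −(2.2 × 10⁻⁴)(+4.8)+(8.2 × 10⁻⁴)(-0.41) = -1.4 × 10⁻³ → UNSTABLE
  84–178 m: −αΔT+βΔS = −(2.2 × 10⁻⁴)(-5.3)+(8.2 × 10⁻⁴)(+0.04) = 1.2 × 10⁻³ → stable
The 77–84 m interval has Δρ < 0: lighter water underlies denser water.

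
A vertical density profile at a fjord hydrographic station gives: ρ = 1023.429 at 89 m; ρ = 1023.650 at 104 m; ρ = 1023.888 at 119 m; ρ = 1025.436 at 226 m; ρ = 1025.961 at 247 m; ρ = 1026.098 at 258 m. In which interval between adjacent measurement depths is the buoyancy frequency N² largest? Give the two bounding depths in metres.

226–247 m

Compute the density gradient over each adjacent pair:
  89–104 m: Δρ/Δz = 0.221/15 = 0.015 kg m⁻⁴
  104–119 m: Δρ/Δz = 0.238/15 = 0.016 kg m⁻⁴
  119–226 m: Δρ/Δz = 1.548/107 = 0.014 kg m⁻⁴
  226–247 m: Δρ/Δz = 0.525/21 = 0.025 kg m⁻⁴
  247–258 m: Δρ/Δz = 0.137/11 = 0.012 kg m⁻⁴
The largest gradient is in the 226–247 m interval — the pycnocline.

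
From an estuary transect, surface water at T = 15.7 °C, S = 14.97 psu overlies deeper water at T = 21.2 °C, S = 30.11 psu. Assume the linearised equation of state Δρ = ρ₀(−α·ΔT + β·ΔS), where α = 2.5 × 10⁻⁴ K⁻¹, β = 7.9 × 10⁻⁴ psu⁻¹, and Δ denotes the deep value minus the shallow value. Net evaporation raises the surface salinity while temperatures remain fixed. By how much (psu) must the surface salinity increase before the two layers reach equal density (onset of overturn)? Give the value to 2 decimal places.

13.40 psu

Neutral buoyancy requires −α(T_deep − T_surf) + β(S_deep − S_surf′) = 0.
S_surf′ = S_deep − (α/β)·ΔT = 30.11 − (2.5 × 10⁻⁴/7.9 × 10⁻⁴)·(+5.5) = 28.3695 psu.
Increase required: 28.3695 − 14.97 = 13.3995 psu.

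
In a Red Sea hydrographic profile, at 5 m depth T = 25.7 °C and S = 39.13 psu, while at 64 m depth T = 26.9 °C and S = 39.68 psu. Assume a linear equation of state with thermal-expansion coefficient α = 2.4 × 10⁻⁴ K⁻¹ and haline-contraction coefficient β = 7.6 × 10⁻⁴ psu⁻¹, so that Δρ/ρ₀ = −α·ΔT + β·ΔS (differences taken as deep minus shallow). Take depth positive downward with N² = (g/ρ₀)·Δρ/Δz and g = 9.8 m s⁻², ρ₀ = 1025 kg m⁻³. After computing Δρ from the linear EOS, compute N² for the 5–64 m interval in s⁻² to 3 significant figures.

2.16 × 10⁻⁵ s⁻²

ΔT = +1.2 K, ΔS = +0.55 psu (deep − shallow).
Δρ/ρ₀ = −αΔT + βΔS = -2.88 × 10⁻⁴ + 4.18 × 10⁻⁴ = 1.30 × 10⁻⁴, so Δρ ≈ 0.1333 kg m⁻³.
N² = (g/ρ₀)·Δρ/Δz = g·(Δρ/ρ₀)/Δz = 9.8 × 1.30 × 10⁻⁴ / 59 = 2.1593 × 10⁻⁵ s⁻² ≈ 2.16 × 10⁻⁵ s⁻².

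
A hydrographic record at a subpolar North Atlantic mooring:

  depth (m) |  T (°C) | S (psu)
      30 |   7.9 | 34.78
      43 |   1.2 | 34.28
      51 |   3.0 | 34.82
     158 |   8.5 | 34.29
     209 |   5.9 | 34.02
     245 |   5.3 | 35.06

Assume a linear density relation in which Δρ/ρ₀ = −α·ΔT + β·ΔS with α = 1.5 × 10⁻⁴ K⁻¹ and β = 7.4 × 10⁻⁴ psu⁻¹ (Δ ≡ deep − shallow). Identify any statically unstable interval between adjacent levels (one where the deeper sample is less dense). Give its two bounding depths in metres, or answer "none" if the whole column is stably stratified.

Evaluate Δρ/ρ₀ = −αΔT + βΔS across each adjacent pair:
  30–43 m: −αΔT+βΔS = −(1.5 × 10⁻⁴)(-6.7)+(7.4 × 10⁻⁴)(-0.50) = 6.4 × 10⁻⁴ → stable
  43–51 m: −αΔT+βΔS = −(1.5 × 10⁻⁴)(+1.8)+(7.4 × 10⁻⁴)(+0.54) = 1.3 × 10⁻⁴ → stable
  51–158 m: −αΔT+βΔS = −(1.5 × 10⁻⁴)(+5.5)+(7.4 × 10⁻⁴)(-0.53) = -1.2 × 10⁻³ → UNSTABLE
  158–209 m: −αΔT+βΔS = −(1.5 × 10⁻⁴)(-2.6)+(7.4 × 10⁻⁴)(-0.27) = 1.9 × 10⁻⁴ → stable
  209–245 m: −αΔT+βΔS = −(1.5 × 10⁻⁴)(-0.6)+(7.4 × 10⁻⁴)(+1.04) = 8.6 × 10⁻⁴ → stable
The 51–158 m interval has Δρ < 0: lighter water underlies denser water.

51–158 m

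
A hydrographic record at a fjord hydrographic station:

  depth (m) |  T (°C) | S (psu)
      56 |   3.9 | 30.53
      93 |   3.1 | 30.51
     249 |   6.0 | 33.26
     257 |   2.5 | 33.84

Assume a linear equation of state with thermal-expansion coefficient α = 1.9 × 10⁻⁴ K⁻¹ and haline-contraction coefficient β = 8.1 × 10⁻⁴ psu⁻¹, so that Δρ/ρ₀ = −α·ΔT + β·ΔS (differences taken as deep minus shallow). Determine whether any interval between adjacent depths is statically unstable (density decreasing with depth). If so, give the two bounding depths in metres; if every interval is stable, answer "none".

none

Evaluate Δρ/ρ₀ = −αΔT + βΔS across each adjacent pair:
  56–93 m: −αΔT+βΔS = −(1.9 × 10⁻⁴)(-0.8)+(8.1 × 10⁻⁴)(-0.02) = 1.4 × 10⁻⁴ → stable
  93–249 m: −αΔT+βΔS = −(1.9 × 10⁻⁴)(+2.9)+(8.1 × 10⁻⁴)(+2.75) = 1.7 × 10⁻³ → stable
  249–257 m: −αΔT+βΔS = −(1.9 × 10⁻⁴)(-3.5)+(8.1 × 10⁻⁴)(+0.58) = 1.1 × 10⁻³ → stable
Every interval has Δρ > 0: the column is stably stratified throughout.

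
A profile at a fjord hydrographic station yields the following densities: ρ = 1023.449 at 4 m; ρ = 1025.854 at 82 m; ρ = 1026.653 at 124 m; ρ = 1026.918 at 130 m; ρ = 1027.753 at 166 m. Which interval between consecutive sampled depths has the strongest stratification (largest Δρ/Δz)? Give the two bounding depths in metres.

Compute the density gradient over each adjacent pair:
  4–82 m: Δρ/Δz = 2.405/78 = 0.031 kg m⁻⁴
  82–124 m: Δρ/Δz = 0.799/42 = 0.019 kg m⁻⁴
  124–130 m: Δρ/Δz = 0.265/6 = 0.044 kg m⁻⁴
  130–166 m: Δρ/Δz = 0.835/36 = 0.023 kg m⁻⁴
The largest gradient is in the 124–130 m interval — the pycnocline.

124–130 m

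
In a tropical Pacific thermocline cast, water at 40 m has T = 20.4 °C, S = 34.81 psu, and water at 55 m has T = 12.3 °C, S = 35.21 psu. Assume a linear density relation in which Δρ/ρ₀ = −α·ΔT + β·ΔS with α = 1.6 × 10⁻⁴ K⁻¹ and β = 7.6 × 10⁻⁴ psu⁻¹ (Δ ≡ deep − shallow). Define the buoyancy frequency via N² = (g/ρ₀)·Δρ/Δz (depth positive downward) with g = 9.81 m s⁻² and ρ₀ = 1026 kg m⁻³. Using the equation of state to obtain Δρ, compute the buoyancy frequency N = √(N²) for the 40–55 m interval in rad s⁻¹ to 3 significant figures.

0.0323 rad s⁻¹

ΔT = -8.1 K, ΔS = +0.40 psu (deep − shallow).
Δρ/ρ₀ = −αΔT + βΔS = 1.296 × 10⁻³ + 3.04 × 10⁻⁴ = 1.60 × 10⁻³, so Δρ ≈ 1.642 kg m⁻³.
N² = (g/ρ₀)·Δρ/Δz = g·(Δρ/ρ₀)/Δz = 9.81 × 1.60 × 10⁻³ / 15 = 1.0464 × 10⁻³ s⁻².
N = √(1.0464 × 10⁻³) = 0.032348 rad s⁻¹ ≈ 0.0323 rad s⁻¹.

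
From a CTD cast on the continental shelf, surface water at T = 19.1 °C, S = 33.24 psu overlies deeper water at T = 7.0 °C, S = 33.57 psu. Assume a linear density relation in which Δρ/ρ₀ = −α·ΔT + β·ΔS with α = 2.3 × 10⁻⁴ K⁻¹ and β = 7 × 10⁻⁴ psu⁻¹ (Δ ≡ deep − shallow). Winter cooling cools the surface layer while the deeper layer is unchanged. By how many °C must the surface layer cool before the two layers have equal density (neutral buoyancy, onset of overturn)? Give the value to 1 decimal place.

13.1 °C

Neutral buoyancy requires Δρ = 0, i.e. −α(T_deep − T_surf′) + β(S_deep − S_surf) = 0.
T_surf′ = T_deep − (β/α)·ΔS = 7.0 − (7 × 10⁻⁴/2.3 × 10⁻⁴)·(+0.33) = 5.996 °C.
Cooling required: 19.1 − (5.996) = 13.104 °C.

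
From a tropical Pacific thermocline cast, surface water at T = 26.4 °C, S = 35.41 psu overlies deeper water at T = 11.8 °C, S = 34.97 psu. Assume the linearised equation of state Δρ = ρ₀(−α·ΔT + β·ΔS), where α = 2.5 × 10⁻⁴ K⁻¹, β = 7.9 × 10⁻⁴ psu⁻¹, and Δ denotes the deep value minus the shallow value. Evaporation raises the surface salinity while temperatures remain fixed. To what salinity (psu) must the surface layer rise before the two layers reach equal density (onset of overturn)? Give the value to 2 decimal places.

39.59 psu

Neutral buoyancy requires −α(T_deep − T_surf) + β(S_deep − S_surf′) = 0.
S_surf′ = S_deep − (α/β)·ΔT = 34.97 − (2.5 × 10⁻⁴/7.9 × 10⁻⁴)·(-14.6) = 39.5903 psu.
Increase required: 39.5903 − 35.41 = 4.1803 psu.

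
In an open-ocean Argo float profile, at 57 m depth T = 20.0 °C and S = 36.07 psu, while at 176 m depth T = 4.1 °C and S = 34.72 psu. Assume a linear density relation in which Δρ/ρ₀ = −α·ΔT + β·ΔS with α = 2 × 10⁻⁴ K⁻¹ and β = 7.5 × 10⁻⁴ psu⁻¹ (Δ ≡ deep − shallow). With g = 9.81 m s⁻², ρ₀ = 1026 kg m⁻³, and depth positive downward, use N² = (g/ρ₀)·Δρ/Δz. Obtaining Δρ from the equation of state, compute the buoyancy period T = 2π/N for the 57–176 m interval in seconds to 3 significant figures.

ΔT = -15.9 K, ΔS = -1.35 psu (deep − shallow).
Δρ/ρ₀ = −αΔT + βΔS = 3.18 × 10⁻³ − 1.0125 × 10⁻³ = 2.1675 × 10⁻³, so Δρ ≈ 2.224 kg m⁻³.
N² = (g/ρ₀)·Δρ/Δz = g·(Δρ/ρ₀)/Δz = 9.81 × 2.1675 × 10⁻³ / 119 = 1.7868 × 10⁻⁴ s⁻².
N = √(1.7868 × 10⁻⁴) = 0.013367 rad s⁻¹ → T = 2π/N = 470.05 s ≈ 470 s.

470 s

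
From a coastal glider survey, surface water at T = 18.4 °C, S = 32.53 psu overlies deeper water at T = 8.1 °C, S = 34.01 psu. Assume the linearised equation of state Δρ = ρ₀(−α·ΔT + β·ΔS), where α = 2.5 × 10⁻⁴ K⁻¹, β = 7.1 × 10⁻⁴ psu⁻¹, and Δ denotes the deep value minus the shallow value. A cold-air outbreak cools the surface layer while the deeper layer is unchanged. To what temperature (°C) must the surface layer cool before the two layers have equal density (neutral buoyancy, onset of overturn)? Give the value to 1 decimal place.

Neutral buoyancy requires Δρ = 0, i.e. −α(T_deep − T_surf′) + β(S_deep − S_surf) = 0.
T_surf′ = T_deep − (β/α)·ΔS = 8.1 − (7.1 × 10⁻⁴/2.5 × 10⁻⁴)·(+1.48) = 3.897 °C.
Cooling required: 18.4 − (3.897) = 14.503 °C.

3.9 °C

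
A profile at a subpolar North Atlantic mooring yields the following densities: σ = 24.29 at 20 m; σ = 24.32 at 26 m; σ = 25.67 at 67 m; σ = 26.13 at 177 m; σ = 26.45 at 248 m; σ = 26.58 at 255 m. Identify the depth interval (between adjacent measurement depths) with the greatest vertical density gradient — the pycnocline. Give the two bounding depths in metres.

26–67 m

Compute the density gradient over each adjacent pair:
  20–26 m: Δρ/Δz = 0.03/6 = 5.0 × 10⁻³ kg m⁻⁴
  26–67 m: Δρ/Δz = 1.35/41 = 0.033 kg m⁻⁴
  67–177 m: Δρ/Δz = 0.46/110 = 4.2 × 10⁻³ kg m⁻⁴
  177–248 m: Δρ/Δz = 0.32/71 = 4.5 × 10⁻³ kg m⁻⁴
  248–255 m: Δρ/Δz = 0.13/7 = 0.019 kg m⁻⁴
The largest gradient is in the 26–67 m interval — the pycnocline.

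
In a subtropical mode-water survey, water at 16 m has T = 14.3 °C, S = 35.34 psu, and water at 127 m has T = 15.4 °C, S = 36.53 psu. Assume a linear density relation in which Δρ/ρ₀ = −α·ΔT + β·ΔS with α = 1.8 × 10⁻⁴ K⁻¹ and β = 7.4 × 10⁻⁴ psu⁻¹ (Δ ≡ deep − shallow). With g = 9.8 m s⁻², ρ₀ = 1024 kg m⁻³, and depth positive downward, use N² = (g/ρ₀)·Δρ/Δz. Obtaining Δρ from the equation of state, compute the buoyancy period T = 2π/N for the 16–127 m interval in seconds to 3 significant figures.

ΔT = +1.1 K, ΔS = +1.19 psu (deep − shallow).
Δρ/ρ₀ = −αΔT + βΔS = -1.98 × 10⁻⁴ + 8.806 × 10⁻⁴ = 6.826 × 10⁻⁴, so Δρ ≈ 0.6990 kg m⁻³.
N² = (g/ρ₀)·Δρ/Δz = g·(Δρ/ρ₀)/Δz = 9.8 × 6.826 × 10⁻⁴ / 111 = 6.0266 × 10⁻⁵ s⁻².
N = √(6.0266 × 10⁻⁵) = 7.7631 × 10⁻³ rad s⁻¹ → T = 2π/N = 809.37 s ≈ 809 s.

809 s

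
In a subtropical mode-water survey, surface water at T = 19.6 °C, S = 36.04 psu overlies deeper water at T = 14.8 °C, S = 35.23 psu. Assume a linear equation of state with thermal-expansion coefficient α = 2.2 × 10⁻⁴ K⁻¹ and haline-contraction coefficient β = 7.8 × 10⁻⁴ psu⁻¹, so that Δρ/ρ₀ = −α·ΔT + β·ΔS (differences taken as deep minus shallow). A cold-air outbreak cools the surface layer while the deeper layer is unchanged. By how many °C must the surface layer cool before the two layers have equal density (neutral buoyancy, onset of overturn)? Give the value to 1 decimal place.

1.9 °C

Neutral buoyancy requires Δρ = 0, i.e. −α(T_deep − T_surf′) + β(S_deep − S_surf) = 0.
T_surf′ = T_deep − (β/α)·ΔS = 14.8 − (7.8 × 10⁻⁴/2.2 × 10⁻⁴)·(-0.81) = 17.672 °C.
Cooling required: 19.6 − (17.672) = 1.928 °C.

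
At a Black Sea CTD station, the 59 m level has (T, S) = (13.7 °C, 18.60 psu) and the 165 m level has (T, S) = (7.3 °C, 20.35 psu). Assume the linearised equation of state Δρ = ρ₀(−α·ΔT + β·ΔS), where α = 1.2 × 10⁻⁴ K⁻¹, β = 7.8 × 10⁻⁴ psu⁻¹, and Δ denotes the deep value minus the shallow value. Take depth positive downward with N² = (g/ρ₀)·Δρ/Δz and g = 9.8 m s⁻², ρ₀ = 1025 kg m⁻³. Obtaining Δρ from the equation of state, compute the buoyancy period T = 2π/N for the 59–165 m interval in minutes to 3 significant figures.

7.46 min

ΔT = -6.4 K, ΔS = +1.75 psu (deep − shallow).
Δρ/ρ₀ = −αΔT + βΔS = 7.68 × 10⁻⁴ + 1.365 × 10⁻³ = 2.133 × 10⁻³, so Δρ ≈ 2.186 kg m⁻³.
N² = (g/ρ₀)·Δρ/Δz = g·(Δρ/ρ₀)/Δz = 9.8 × 2.133 × 10⁻³ / 106 = 1.9720 × 10⁻⁴ s⁻².
N = √(1.9720 × 10⁻⁴) = 0.014043 rad s⁻¹ → T = 2π/N = 447.42 s = 7.4570 min ≈ 7.46 min.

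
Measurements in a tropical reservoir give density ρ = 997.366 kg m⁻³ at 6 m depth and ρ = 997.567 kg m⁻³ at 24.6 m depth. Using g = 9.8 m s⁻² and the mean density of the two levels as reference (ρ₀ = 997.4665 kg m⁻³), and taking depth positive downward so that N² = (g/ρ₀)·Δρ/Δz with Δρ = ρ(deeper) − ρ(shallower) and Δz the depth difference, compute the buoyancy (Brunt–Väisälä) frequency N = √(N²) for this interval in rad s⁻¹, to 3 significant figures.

0.0103 rad s⁻¹

Δρ = 997.567 − 997.366 = 0.201 kg m⁻³ over Δz = 24.6 − 6 = 18.6 m.
N² = (9.8/997.4665) × (0.201/18.6) = 1.0617 × 10⁻⁴ s⁻².
N = √(1.0617 × 10⁻⁴) = 0.010304 rad s⁻¹ ≈ 0.0103 rad s⁻¹.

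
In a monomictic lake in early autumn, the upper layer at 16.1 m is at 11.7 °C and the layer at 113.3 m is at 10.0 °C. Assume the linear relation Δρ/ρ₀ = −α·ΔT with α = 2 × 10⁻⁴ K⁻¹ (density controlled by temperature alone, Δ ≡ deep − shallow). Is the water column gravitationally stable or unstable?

ΔT = 10.0 − 11.7 = -1.7 K, so Δρ/ρ₀ = −αΔT = 3.40 × 10⁻⁴.
Δρ/ρ₀ > 0, so Δρ > 0: deeper water is denser → statically stable.

stable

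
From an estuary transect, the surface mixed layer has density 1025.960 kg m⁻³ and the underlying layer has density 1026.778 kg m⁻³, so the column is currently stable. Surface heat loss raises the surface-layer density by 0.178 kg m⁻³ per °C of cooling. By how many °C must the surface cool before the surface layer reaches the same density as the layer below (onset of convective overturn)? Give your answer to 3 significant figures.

4.60 °C

Density deficit of the surface layer: 1026.778 − 1025.960 = 0.818 kg m⁻³.
Required change = 0.818 / 0.178 = 4.60 °C.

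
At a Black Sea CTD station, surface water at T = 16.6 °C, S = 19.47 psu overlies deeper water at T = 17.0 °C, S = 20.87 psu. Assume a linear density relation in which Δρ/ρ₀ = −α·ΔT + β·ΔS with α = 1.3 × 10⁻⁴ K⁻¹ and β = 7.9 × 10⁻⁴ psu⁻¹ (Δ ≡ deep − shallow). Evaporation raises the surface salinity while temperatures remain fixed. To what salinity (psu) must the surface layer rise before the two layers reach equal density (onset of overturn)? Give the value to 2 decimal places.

20.80 psu

Neutral buoyancy requires −α(T_deep − T_surf) + β(S_deep − S_surf′) = 0.
S_surf′ = S_deep − (α/β)·ΔT = 20.87 − (1.3 × 10⁻⁴/7.9 × 10⁻⁴)·(+0.4) = 20.8042 psu.
Increase required: 20.8042 − 19.47 = 1.3342 psu.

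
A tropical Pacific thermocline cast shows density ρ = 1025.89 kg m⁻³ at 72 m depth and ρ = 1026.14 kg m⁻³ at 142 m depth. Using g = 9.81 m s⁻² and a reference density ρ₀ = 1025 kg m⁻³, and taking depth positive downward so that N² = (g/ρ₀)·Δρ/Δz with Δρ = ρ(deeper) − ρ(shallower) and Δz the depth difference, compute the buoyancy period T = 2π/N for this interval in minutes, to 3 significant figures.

Δρ = 1026.14 − 1025.89 = 0.25 kg m⁻³ over Δz = 142 − 72 = 70 m.
N² = (9.81/1025) × (0.25/70) = 3.4181 × 10⁻⁵ s⁻².
N = √(3.4181 × 10⁻⁵) = 5.8465 × 10⁻³ rad s⁻¹, so T = 2π/N = 1.0747 × 10³ s = 17.912 min ≈ 17.9 min.

17.9 min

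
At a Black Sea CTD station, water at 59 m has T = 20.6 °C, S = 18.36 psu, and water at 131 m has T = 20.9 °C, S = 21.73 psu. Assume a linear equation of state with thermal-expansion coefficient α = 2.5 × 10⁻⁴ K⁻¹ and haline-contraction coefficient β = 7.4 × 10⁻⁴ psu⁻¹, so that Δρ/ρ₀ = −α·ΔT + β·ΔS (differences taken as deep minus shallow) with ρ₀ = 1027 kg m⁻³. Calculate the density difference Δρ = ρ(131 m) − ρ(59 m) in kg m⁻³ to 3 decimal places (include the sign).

+2.484 kg m⁻³

ΔT = +0.3 K, ΔS = +3.37 psu (deep − shallow).
Δρ/ρ₀ = −(2.5 × 10⁻⁴)(+0.3) + (7.4 × 10⁻⁴)(+3.37) = 2.4188 × 10⁻³.
Δρ = 1027 × (2.4188 × 10⁻³) = +2.484 kg m⁻³.
Positive Δρ: denser below, stable.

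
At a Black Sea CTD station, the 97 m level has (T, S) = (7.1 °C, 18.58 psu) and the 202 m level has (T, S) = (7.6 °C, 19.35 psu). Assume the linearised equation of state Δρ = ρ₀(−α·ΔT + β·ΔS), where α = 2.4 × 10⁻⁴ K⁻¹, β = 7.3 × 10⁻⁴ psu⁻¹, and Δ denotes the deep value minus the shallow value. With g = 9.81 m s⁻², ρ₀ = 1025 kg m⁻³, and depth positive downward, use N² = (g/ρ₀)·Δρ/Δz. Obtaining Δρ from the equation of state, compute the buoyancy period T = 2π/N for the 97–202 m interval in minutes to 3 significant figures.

16.3 min

ΔT = +0.5 K, ΔS = +0.77 psu (deep − shallow).
Δρ/ρ₀ = −αΔT + βΔS = -1.20 × 10⁻⁴ + 5.621 × 10⁻⁴ = 4.421 × 10⁻⁴, so Δρ ≈ 0.4532 kg m⁻³.
N² = (g/ρ₀)·Δρ/Δz = g·(Δρ/ρ₀)/Δz = 9.81 × 4.421 × 10⁻⁴ / 105 = 4.1305 × 10⁻⁵ s⁻².
N = √(4.1305 × 10⁻⁵) = 6.4269 × 10⁻³ rad s⁻¹ → T = 2π/N = 977.64 s = 16.294 min ≈ 16.3 min.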